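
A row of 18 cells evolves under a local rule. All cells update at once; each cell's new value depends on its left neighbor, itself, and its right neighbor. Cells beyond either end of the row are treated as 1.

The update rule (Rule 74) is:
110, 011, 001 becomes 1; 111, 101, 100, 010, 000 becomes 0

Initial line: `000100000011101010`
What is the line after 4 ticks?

tick 1: 001000000110100000
tick 2: 010000001110000001
tick 3: 000000011010000011
tick 4: 000000111000000110

000000111000000110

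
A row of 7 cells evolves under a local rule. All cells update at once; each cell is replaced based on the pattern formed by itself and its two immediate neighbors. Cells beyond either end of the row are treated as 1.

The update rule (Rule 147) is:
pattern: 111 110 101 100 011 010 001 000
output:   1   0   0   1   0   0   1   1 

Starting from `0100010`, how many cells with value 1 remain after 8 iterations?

0011100
1101011
1000001
0111110
0011100  (repeats iteration 1; period 4)
iteration 8: 0111110
count of 1: 5

5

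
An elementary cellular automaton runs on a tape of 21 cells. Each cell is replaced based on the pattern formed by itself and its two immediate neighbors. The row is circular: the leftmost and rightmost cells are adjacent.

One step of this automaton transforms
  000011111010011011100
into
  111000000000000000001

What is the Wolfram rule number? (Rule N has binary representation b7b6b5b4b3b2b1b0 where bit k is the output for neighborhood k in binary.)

1

position 5: 111 → 0  (bit 7 = 0)
position 8: 110 → 0  (bit 6 = 0)
position 9: 101 → 0  (bit 5 = 0)
position 11: 100 → 0  (bit 4 = 0)
position 4: 011 → 0  (bit 3 = 0)
position 10: 010 → 0  (bit 2 = 0)
position 3: 001 → 0  (bit 1 = 0)
position 0: 000 → 1  (bit 0 = 1)
bits b7..b0 = 00000001 = 1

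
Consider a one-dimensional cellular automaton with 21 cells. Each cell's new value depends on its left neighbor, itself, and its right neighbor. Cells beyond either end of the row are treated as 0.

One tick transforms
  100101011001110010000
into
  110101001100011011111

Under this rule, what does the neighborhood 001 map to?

0

At position 2 the neighborhood is 001; the next row has 0 there.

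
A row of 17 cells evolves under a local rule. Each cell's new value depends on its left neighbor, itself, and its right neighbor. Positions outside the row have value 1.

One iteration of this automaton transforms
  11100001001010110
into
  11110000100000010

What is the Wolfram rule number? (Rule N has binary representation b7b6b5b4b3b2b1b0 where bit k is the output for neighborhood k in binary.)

position 0: 111 → 1  (bit 7 = 1)
position 2: 110 → 1  (bit 6 = 1)
position 11: 101 → 0  (bit 5 = 0)
position 3: 100 → 1  (bit 4 = 1)
position 14: 011 → 0  (bit 3 = 0)
position 7: 010 → 0  (bit 2 = 0)
position 6: 001 → 0  (bit 1 = 0)
position 4: 000 → 0  (bit 0 = 0)
bits b7..b0 = 11010000 = 208

208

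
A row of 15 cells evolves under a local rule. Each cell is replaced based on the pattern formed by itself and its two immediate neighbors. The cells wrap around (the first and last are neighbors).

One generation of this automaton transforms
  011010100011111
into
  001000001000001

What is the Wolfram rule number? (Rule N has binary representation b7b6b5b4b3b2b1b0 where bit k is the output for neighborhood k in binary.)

position 11: 111 → 0  (bit 7 = 0)
position 2: 110 → 1  (bit 6 = 1)
position 0: 101 → 0  (bit 5 = 0)
position 7: 100 → 0  (bit 4 = 0)
position 1: 011 → 0  (bit 3 = 0)
position 4: 010 → 0  (bit 2 = 0)
position 9: 001 → 0  (bit 1 = 0)
position 8: 000 → 1  (bit 0 = 1)
bits b7..b0 = 01000001 = 65

65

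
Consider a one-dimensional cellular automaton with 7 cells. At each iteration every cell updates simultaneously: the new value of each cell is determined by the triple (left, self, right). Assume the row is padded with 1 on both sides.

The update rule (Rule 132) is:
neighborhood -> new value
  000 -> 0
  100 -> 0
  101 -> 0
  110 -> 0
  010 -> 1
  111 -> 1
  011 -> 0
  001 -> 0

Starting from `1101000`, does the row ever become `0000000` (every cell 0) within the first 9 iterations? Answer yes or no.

no

iteration 1: 1001000
iteration 2: 0001000
iteration 3: 0001000  (fixed point — unchanged through iteration 9)
iteration 9 is 0001000, still not uniform 0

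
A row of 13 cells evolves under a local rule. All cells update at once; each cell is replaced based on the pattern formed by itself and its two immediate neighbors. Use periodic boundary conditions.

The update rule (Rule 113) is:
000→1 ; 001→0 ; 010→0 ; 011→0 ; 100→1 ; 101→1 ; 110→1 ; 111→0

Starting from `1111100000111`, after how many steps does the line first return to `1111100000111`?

26

0000111110000
1110000011111
0011111000000
1000001111111
1111100000000
0000111111110
1110000000011
0011111111000
1000000001111
1111111100000
0000000111110
1111110000011
0000011111000
1111000001111
0001111100000
1100000111111
0111110000000
0000011111111
1111000000001
0001111111100
1100000000111
0111111110000
0000000011111
1111111000001
0000001111100
1111100000111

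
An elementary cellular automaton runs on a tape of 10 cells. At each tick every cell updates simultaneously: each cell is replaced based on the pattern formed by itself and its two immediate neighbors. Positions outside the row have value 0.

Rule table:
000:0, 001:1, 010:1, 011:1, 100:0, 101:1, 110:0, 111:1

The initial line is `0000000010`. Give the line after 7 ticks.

0000000110
0000001100
0000011000
0000110000
0001100000
0011000000
0110000000

0110000000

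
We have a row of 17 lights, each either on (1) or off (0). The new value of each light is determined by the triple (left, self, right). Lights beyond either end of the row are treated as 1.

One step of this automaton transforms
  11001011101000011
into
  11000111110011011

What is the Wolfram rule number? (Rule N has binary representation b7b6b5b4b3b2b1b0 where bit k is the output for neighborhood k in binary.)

233

position 0: 111 → 1  (bit 7 = 1)
position 1: 110 → 1  (bit 6 = 1)
position 5: 101 → 1  (bit 5 = 1)
position 2: 100 → 0  (bit 4 = 0)
position 6: 011 → 1  (bit 3 = 1)
position 4: 010 → 0  (bit 2 = 0)
position 3: 001 → 0  (bit 1 = 0)
position 12: 000 → 1  (bit 0 = 1)
bits b7..b0 = 11101001 = 233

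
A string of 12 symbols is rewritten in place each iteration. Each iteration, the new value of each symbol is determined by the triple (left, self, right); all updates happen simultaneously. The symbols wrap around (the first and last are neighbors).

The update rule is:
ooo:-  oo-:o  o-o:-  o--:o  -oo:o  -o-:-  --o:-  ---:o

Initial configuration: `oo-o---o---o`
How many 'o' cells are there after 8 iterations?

iteration 1: -o--oo--oo-o
iteration 2: --o-ooo-oo--
iteration 3: o---o-o-oooo
iteration 4: ooo-----o---
iteration 5: o-ooooo--oo-
iteration 6: --o---oo-oo-
iteration 7: o--oo-oo-ooo
iteration 8: oo-oo-oo-o--
count of o: 7

7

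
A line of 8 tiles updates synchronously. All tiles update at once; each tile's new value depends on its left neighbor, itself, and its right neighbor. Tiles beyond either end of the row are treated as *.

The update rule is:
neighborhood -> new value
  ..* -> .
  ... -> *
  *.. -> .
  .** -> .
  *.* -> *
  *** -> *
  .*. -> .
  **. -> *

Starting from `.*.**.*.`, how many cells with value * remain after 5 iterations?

6

iteration 1: *.*.**.*
iteration 2: **.*.**.
iteration 3: ***.*.**
iteration 4: ****.*.*
iteration 5: *****.*.
count of *: 6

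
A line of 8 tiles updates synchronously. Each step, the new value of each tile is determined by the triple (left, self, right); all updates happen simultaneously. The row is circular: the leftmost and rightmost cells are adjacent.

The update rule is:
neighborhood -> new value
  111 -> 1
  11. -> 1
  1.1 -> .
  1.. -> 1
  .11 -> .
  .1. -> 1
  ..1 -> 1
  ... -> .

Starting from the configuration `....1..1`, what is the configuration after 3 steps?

111..111

1..11111
111.1111
111..111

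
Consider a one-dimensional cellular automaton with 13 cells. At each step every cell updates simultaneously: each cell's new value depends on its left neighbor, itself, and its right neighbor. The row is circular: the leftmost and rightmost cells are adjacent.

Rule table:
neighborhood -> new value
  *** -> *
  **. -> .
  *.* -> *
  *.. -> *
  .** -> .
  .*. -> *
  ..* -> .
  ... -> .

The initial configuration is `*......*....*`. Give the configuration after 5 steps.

.....*.....**

.*.....**....
.**......*...
...*.....**..
...**......*.
.....*.....**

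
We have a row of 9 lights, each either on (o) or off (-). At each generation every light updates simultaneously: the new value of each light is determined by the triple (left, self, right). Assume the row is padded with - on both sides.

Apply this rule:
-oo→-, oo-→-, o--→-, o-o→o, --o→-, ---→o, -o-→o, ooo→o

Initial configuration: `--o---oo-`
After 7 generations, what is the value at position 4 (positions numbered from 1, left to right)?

o-o-o----
ooooo-ooo
-ooo-o-o-
--o-oooo-
o-oo-oo--
oo--o---o
----o-o-o
position 4 holds -

-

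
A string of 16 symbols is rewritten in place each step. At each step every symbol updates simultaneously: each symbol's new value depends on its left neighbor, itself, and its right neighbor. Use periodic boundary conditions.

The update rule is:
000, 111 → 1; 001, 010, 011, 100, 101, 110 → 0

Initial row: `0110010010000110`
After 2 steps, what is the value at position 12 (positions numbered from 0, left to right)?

0

0000000000110000
1111111110000111
position 12 holds 0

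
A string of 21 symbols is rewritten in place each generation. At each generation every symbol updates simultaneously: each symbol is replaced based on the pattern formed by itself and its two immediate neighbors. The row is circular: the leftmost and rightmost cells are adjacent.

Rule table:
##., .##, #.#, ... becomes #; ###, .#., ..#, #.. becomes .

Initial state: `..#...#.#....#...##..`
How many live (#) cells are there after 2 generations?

#...#..#..##...#.##.#
#.#.......##.#..#####
count of #: 10

10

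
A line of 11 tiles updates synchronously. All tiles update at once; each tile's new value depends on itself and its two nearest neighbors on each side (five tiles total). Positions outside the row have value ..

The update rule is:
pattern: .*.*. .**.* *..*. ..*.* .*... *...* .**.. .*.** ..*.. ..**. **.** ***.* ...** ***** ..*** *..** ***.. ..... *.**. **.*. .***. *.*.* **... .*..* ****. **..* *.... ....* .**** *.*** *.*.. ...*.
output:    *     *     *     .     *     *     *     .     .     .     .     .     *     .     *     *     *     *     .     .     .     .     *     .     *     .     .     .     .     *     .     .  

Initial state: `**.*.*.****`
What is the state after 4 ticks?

.*......**.

tick 1: .*..*..*.**
tick 2: ...*..*...*
tick 3: *....*.**..
tick 4: .*......**.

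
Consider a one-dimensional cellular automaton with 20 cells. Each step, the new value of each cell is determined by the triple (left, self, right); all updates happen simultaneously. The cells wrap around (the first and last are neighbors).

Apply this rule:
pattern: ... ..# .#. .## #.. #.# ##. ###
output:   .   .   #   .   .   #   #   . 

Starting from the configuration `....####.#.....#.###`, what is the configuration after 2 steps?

step 1: .......###.....##..#
step 2: .........#......#..#

.........#......#..#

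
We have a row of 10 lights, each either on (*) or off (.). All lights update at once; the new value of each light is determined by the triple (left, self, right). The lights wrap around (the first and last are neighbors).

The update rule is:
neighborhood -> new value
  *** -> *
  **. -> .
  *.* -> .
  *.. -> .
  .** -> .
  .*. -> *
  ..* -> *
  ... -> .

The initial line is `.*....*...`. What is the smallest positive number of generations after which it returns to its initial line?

generation 1: **...**...
generation 2: ....*....*
generation 3: ...**...**
generation 4: ..*....*..
generation 5: .**...**..
generation 6: *....*....
generation 7: *...**...*
generation 8: ...*....*.
generation 9: ..**...**.
generation 10: .*....*...

10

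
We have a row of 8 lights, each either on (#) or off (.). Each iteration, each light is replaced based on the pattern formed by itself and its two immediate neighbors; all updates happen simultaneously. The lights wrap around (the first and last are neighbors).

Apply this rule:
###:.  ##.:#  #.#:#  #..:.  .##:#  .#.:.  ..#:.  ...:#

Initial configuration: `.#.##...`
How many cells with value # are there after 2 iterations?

..###.##
..#.####
count of #: 5

5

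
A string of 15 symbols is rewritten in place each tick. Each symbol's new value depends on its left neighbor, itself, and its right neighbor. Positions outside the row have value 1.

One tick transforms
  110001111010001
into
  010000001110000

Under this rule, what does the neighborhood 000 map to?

At position 3 the neighborhood is 000; the next row has 0 there.

0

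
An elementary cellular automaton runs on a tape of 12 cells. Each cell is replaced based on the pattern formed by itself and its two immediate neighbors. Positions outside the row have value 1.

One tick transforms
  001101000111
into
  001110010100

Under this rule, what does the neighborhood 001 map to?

0

At position 1 the neighborhood is 001; the next row has 0 there.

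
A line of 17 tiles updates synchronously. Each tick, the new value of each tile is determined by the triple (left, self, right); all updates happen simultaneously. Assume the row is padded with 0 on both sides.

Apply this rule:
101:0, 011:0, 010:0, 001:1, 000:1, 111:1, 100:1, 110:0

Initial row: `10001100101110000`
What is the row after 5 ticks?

01111011111100001

01110011000101111
10101100111000110
00000011010111001
11111100000010110
01111011111100001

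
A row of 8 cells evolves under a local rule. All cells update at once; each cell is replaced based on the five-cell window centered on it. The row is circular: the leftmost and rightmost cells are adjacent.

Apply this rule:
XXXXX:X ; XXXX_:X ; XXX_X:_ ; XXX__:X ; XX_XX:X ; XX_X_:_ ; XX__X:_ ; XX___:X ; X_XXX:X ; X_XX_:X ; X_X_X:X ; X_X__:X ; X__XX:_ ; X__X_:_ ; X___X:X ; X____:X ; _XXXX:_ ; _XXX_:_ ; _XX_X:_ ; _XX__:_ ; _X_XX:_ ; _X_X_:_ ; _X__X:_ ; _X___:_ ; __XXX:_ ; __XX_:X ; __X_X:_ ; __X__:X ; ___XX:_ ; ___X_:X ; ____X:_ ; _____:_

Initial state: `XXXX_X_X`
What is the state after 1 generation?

_XX__X_X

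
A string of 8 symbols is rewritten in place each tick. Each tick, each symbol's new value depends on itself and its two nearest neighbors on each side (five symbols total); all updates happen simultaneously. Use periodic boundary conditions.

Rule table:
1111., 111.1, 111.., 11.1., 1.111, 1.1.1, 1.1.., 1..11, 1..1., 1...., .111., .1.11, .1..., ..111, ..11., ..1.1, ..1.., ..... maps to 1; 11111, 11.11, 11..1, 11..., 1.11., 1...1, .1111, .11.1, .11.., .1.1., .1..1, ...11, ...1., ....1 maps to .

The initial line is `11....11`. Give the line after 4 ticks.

11.1..1.
..11.111
.11..111
....1111

....1111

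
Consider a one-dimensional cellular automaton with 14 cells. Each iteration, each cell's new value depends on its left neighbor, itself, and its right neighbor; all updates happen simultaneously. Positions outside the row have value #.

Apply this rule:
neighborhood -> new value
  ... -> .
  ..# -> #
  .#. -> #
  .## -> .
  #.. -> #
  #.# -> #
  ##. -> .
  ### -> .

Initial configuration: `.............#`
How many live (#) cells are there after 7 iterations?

7

#...........#.
.#.........###
###.......#...
...#.....###.#
#.###...#...#.
.#...#.###.###
###.###...#...
count of #: 7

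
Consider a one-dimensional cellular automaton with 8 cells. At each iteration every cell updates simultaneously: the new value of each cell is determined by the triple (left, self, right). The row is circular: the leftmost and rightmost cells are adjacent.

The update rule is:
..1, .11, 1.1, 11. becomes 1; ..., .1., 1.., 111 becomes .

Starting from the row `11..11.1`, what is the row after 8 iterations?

.1.11111
1.11...1
1111..11
...1.11.
..1.111.
.1.11.1.
1.1111..
.11..1.1

.11..1.1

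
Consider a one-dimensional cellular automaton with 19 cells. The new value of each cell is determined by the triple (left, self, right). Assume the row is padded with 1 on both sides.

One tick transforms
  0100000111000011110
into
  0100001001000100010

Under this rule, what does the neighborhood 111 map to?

0

At position 8 the neighborhood is 111; the next row has 0 there.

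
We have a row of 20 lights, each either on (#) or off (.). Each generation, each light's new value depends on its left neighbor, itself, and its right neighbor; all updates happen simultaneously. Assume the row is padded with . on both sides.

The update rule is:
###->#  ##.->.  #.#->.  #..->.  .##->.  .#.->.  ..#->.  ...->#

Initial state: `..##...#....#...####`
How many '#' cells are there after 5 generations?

6

generation 1: #....#...##...#..##.
generation 2: ..##...#....#.......
generation 3: #....#...##...######
generation 4: ..##...#....#..####.
generation 5: #....#...##.....##..
count of #: 6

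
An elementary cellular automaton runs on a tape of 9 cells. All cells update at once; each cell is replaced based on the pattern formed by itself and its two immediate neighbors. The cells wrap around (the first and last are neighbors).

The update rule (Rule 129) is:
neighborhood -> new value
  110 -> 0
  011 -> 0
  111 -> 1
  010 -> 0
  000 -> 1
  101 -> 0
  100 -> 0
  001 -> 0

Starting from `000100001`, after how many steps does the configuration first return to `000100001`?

step 1: 010001100
step 2: 000100001

2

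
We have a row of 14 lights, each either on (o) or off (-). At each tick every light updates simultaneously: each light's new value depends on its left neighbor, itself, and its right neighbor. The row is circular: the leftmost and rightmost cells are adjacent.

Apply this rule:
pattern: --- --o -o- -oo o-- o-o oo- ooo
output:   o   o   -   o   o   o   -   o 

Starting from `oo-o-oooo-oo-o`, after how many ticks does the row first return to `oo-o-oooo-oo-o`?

o-o-oooo-oo-oo
-o-oooo-oo-ooo
o-oooo-oo-ooo-
-oooo-oo-ooo-o
oooo-oo-ooo-o-
ooo-oo-ooo-o-o
oo-oo-ooo-o-oo
o-oo-ooo-o-ooo
-oo-ooo-o-oooo
oo-ooo-o-oooo-
o-ooo-o-oooo-o
-ooo-o-oooo-oo
ooo-o-oooo-oo-
oo-o-oooo-oo-o

14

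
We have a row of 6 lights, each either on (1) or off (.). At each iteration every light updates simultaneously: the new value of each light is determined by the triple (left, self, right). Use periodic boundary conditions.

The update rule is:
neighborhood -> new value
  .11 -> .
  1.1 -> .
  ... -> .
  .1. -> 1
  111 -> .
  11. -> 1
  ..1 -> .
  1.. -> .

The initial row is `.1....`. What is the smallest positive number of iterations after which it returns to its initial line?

.1....

1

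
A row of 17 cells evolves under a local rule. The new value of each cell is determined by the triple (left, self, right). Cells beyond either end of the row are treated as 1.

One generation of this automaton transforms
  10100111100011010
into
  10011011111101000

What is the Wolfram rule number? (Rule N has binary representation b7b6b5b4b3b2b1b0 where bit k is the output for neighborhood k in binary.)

position 6: 111 → 1  (bit 7 = 1)
position 0: 110 → 1  (bit 6 = 1)
position 1: 101 → 0  (bit 5 = 0)
position 3: 100 → 1  (bit 4 = 1)
position 5: 011 → 0  (bit 3 = 0)
position 2: 010 → 0  (bit 2 = 0)
position 4: 001 → 1  (bit 1 = 1)
position 10: 000 → 1  (bit 0 = 1)
bits b7..b0 = 11010011 = 211

211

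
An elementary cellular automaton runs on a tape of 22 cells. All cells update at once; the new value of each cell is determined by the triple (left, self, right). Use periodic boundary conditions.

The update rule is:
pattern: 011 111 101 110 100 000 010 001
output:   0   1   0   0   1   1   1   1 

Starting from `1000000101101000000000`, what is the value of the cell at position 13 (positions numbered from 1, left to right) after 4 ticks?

1111111100001111111111
1111111011110111111111
1111110001100011111111
1111101110011101111111
position 13 holds 1

1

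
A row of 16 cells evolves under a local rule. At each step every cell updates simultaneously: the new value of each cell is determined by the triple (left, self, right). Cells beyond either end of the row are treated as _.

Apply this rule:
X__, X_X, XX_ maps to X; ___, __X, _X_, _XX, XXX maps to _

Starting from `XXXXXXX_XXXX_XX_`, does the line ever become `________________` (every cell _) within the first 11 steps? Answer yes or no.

yes

______XX___XX_XX
_______XX___XX_X
________XX___XX_
_________XX___XX
__________XX___X
___________XX___
____________XX__
_____________XX_
______________XX
_______________X
________________
all cells are _ at step 11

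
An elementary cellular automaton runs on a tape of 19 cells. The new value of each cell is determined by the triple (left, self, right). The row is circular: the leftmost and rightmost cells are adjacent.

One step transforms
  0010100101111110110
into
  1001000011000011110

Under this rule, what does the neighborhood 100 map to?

At position 5 the neighborhood is 100; the next row has 0 there.

0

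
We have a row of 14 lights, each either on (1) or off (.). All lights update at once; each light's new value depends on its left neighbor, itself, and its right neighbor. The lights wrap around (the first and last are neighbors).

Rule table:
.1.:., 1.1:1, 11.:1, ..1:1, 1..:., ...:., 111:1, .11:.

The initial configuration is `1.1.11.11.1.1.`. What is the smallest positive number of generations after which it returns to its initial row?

14

generation 1: .1.1.11.11.1.1
generation 2: 1.1.1.11.11.1.
generation 3: .1.1.1.11.11.1
generation 4: 1.1.1.1.11.11.
generation 5: .1.1.1.1.11.11
generation 6: 1.1.1.1.1.11.1
generation 7: 11.1.1.1.1.11.
generation 8: .11.1.1.1.1.11
generation 9: 1.11.1.1.1.1.1
generation 10: 11.11.1.1.1.1.
generation 11: .11.11.1.1.1.1
generation 12: 1.11.11.1.1.1.
generation 13: .1.11.11.1.1.1
generation 14: 1.1.11.11.1.1.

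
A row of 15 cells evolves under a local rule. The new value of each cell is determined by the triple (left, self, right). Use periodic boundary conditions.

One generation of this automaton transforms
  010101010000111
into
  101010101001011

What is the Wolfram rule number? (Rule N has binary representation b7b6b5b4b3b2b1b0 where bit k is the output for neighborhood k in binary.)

242

position 13: 111 → 1  (bit 7 = 1)
position 14: 110 → 1  (bit 6 = 1)
position 0: 101 → 1  (bit 5 = 1)
position 8: 100 → 1  (bit 4 = 1)
position 12: 011 → 0  (bit 3 = 0)
position 1: 010 → 0  (bit 2 = 0)
position 11: 001 → 1  (bit 1 = 1)
position 9: 000 → 0  (bit 0 = 0)
bits b7..b0 = 11110010 = 242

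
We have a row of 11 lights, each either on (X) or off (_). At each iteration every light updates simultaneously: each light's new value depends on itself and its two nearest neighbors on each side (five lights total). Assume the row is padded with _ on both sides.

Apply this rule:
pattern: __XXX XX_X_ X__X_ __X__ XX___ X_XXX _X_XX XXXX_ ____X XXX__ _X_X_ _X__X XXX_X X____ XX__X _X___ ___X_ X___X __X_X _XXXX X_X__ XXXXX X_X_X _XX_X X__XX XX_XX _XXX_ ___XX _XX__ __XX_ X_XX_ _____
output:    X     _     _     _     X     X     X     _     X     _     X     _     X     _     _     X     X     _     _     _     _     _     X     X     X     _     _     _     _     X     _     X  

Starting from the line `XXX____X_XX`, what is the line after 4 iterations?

X__X__X_XX_

X__X_XX_X__
____X_X__X_
XXXX_X____X
X__X__X_XX_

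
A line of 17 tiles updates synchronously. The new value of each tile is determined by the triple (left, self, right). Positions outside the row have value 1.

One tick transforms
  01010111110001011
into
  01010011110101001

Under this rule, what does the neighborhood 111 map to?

1

At position 6 the neighborhood is 111; the next row has 1 there.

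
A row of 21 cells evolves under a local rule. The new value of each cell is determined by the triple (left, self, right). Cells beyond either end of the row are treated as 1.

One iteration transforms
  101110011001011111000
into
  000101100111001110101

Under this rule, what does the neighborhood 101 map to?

At position 1 the neighborhood is 101; the next row has 0 there.

0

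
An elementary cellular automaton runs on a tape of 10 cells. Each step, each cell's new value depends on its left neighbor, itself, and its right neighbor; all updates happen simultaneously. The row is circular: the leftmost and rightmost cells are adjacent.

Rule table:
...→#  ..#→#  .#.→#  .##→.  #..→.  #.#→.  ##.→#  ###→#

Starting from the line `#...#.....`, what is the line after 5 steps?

#.#.#.#.#.

#.###.####
#..##..###
#.#.#.#.##
#.#.#.#..#
#.#.#.#.#.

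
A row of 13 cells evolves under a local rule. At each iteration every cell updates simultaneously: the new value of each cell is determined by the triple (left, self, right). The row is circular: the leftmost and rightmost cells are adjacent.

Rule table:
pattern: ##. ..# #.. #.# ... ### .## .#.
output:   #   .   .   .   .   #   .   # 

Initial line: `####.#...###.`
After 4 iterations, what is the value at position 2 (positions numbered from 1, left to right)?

.

.###.#....##.
..##.#.....#.
...#.#.....#.
...#.#.....#.
position 2 holds .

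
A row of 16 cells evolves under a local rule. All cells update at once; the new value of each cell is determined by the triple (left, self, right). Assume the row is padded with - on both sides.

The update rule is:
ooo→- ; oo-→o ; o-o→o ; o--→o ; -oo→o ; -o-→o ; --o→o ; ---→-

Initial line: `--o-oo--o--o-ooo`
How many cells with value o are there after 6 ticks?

9

-ooooooooooooo-o
oo-----------ooo
ooo---------oo-o
o-oo-------ooooo
ooooo-----oo---o
o---oo---oooo-oo
count of o: 9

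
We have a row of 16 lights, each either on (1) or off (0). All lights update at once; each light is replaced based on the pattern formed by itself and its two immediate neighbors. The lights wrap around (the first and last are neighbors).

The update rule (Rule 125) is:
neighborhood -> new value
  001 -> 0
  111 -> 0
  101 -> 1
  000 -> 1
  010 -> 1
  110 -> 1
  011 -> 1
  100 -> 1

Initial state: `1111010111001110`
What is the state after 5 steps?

1001111101101011
1101000111111110
1111110100000011
0000011111111010
1111010000001111

1111010000001111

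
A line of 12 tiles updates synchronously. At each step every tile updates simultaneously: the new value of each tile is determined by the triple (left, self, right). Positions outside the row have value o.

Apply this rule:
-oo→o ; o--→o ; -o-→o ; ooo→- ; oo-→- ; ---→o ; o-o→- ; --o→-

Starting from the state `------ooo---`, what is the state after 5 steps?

ooooo-o--oo-
------oo-o--
ooooo-o--oo-  (repeats step 1; period 2)
step 5: ooooo-o--oo-

ooooo-o--oo-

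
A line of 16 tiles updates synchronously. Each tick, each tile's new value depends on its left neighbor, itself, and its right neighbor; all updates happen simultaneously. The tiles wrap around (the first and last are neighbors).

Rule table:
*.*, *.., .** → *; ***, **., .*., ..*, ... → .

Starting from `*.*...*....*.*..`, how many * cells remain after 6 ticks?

5

.*.*...*....*.*.
..*.*...*....*.*
*..*.*...*....*.
.*..*.*...*....*
*.*..*.*...*....
.*.*..*.*...*...
count of *: 5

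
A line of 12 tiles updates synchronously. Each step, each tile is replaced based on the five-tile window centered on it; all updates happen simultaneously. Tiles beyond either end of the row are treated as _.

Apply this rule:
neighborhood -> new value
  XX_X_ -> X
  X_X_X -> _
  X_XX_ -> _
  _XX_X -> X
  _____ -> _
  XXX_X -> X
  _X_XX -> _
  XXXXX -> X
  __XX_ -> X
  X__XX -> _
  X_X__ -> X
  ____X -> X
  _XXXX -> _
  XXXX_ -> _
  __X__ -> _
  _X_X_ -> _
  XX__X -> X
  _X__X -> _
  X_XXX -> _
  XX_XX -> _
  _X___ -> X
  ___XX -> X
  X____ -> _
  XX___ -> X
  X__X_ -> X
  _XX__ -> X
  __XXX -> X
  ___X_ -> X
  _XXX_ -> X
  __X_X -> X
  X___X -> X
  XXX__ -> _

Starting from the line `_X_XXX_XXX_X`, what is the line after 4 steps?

XX__XX__XXXX
XXX_XXX_X___
XXX__XXXXX__
XX_X_X_X__X_

XX_X_X_X__X_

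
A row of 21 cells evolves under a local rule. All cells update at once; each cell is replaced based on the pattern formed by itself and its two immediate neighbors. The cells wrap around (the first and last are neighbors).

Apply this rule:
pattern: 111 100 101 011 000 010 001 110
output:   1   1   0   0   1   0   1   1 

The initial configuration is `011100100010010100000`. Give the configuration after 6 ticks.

111110011100110011110

101111011101100011111
100111001100111101111
111011110111011100111
111001110011001111011
111110111101110111001
111110011100110011110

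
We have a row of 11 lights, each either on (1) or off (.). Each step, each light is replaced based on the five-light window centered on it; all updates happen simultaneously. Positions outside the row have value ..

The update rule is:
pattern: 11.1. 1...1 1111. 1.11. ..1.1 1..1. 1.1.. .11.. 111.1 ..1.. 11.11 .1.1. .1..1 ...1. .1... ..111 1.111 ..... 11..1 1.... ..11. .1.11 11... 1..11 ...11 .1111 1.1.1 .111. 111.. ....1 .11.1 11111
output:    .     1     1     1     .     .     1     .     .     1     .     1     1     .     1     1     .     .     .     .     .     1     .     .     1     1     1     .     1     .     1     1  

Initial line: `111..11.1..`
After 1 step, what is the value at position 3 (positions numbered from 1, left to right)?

1.1...1.11.
position 3 holds 1

1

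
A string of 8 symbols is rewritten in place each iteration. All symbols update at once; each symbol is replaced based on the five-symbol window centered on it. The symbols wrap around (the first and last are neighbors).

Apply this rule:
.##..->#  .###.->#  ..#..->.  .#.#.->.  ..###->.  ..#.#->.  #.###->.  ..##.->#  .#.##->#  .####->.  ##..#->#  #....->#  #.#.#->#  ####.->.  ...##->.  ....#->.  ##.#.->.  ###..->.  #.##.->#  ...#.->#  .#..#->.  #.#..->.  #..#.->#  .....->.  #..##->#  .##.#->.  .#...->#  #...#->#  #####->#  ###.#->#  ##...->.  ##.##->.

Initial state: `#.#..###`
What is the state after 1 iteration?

#...#...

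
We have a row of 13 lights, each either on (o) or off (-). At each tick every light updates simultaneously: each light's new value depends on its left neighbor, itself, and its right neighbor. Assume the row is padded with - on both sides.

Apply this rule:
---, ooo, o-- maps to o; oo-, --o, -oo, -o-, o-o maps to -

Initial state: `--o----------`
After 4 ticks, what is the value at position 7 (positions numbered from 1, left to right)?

o

o--oooooooooo
-o--oooooooo-
--o--oooooo-o
o--o--oooo---
position 7 holds o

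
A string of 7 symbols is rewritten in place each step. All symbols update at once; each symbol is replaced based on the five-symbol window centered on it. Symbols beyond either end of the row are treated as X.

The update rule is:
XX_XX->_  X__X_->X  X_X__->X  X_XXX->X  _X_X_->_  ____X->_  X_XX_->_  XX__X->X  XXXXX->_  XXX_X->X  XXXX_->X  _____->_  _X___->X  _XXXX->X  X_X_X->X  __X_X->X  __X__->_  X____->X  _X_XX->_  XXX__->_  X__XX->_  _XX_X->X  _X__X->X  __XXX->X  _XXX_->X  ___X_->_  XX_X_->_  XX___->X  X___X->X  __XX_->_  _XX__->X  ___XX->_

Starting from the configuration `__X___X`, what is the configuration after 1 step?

XX_XX_X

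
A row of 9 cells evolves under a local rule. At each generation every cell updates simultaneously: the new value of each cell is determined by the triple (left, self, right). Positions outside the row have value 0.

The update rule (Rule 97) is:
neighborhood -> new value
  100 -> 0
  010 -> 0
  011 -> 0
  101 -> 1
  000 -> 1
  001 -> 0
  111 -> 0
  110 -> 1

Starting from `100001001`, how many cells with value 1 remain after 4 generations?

4

001100000
100101111
000010001
111000100
count of 1: 4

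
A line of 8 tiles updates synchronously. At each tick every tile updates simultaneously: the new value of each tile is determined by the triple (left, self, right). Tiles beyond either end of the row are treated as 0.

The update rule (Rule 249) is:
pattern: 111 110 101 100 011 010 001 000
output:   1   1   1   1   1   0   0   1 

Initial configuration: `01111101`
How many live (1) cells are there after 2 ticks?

01111110
01111111
count of 1: 7

7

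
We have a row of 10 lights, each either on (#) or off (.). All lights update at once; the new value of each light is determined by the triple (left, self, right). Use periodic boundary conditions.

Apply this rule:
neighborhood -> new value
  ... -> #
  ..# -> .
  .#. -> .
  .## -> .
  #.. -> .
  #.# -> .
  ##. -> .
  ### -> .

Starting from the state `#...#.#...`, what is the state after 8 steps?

#...###...

..#.....#.
#...###...
..#.....#.  (repeats step 1; period 2)
step 8: #...###...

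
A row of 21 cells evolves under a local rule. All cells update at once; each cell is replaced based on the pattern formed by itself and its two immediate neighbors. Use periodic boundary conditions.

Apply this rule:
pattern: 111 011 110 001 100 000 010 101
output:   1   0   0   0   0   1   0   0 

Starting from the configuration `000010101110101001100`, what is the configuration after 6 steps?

110000111110000001100

step 1: 111000000100000000001
step 2: 110011110001111111100
step 3: 000001100100111111000
step 4: 111100000000011110011
step 5: 111001111111001100001
step 6: 110000111110000001100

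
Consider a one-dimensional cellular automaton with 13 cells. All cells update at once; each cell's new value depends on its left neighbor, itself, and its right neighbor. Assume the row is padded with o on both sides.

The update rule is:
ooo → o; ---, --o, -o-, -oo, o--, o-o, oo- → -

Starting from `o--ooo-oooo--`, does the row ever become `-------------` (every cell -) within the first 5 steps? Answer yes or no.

----o---oo---
-------------
all cells are - at step 2

yes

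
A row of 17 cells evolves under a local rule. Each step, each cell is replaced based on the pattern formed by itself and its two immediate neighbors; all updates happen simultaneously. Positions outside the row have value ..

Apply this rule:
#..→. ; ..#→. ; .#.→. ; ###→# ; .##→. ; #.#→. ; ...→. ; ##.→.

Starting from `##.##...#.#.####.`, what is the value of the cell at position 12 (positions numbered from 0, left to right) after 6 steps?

step 1: .............##..
step 2: .................
step 3: .................  (fixed point — unchanged through step 6)
position 12 holds .

.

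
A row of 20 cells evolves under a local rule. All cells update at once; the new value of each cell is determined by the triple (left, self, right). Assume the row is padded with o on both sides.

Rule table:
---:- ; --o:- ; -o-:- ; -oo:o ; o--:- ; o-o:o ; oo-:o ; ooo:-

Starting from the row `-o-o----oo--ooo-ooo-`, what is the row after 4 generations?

o-------oo---o--ooo-

o-o-----oo--o-ooo-oo
oo------oo---oo-ooo-
-o------oo---oooo-oo
o-------oo---o--ooo-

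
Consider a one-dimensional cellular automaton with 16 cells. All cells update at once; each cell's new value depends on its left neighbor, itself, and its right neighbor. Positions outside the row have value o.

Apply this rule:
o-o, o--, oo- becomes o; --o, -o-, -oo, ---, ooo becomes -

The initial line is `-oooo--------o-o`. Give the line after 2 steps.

oo---oo--------o

o---oo--------o-
oo---oo--------o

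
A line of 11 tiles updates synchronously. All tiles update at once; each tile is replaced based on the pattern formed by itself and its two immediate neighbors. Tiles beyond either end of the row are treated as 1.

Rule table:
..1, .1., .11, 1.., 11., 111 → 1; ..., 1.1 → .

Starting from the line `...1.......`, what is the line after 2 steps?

1.1111...11

1.111.....1
1.1111...11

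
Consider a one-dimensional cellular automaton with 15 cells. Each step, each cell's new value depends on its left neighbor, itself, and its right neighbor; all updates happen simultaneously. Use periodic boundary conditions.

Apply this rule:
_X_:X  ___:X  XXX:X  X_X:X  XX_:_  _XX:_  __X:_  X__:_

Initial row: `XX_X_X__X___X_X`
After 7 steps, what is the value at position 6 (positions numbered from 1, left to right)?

step 1: X_XXXX__X_X_XX_
step 2: XX_XX___XXXX__X
step 3: X_X___X__XX____
step 4: XXX_X_X_____XX_
step 5: _X_XXXX_XXX___X
step 6: XXX_XX_X_X__X_X
step 7: XX_X__XXXX__XX_
position 6 holds _

_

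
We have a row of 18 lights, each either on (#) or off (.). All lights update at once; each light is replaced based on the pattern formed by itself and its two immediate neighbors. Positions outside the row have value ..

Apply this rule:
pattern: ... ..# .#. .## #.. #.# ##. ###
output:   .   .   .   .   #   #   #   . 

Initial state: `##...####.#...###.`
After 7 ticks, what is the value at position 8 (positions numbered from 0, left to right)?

.##.....##.#....##
..##.....##.#....#
...##.....##.#....
....##.....##.#...
.....##.....##.#..
......##.....##.#.
.......##.....##.#
position 8 holds #

#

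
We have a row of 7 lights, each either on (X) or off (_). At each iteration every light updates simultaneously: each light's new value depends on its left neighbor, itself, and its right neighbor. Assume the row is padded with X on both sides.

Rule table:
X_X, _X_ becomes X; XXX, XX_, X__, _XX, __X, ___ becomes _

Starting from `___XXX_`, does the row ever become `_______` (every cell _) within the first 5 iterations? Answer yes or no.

yes

iteration 1: ______X
iteration 2: _______
all cells are _ at iteration 2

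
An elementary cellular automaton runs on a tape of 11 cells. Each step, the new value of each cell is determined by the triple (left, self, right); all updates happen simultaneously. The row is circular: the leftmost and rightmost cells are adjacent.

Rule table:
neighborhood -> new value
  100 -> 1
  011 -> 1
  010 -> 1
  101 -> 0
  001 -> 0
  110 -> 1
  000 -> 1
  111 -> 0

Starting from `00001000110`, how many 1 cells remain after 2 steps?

4

step 1: 11101110111
step 2: 00101010100
count of 1: 4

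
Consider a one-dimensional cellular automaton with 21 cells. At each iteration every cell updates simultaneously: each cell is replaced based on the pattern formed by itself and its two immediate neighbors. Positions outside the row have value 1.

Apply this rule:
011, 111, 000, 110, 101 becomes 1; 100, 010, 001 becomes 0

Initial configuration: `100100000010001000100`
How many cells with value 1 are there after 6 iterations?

iteration 1: 100001111000100010000
iteration 2: 101101111010001000110
iteration 3: 111111111100100010111
iteration 4: 111111111100001001111
iteration 5: 111111111101100001111
iteration 6: 111111111111101101111
count of 1: 19

19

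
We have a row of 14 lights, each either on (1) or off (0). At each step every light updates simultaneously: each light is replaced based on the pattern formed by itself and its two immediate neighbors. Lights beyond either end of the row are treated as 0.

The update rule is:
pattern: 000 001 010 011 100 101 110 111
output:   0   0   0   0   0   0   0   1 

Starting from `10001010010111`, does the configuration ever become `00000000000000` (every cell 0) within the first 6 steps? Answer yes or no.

yes

00000000000010
00000000000000
all cells are 0 at step 2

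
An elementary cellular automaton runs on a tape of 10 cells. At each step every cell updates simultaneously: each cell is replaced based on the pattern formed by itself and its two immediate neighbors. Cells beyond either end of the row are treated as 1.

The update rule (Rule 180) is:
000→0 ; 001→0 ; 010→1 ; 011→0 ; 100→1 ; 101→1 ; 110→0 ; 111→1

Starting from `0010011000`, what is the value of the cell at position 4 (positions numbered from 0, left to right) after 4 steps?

1011000100
0100100110
1110110001
1101001000
position 4 holds 0

0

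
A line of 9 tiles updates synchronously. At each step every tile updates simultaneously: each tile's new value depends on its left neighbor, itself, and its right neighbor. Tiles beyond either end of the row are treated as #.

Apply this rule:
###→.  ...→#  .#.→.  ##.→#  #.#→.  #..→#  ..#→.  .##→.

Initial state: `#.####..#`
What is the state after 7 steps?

#..###...

#....##..
####..##.
...##..#.
##..##...
.##..###.
..##...#.
#..###...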